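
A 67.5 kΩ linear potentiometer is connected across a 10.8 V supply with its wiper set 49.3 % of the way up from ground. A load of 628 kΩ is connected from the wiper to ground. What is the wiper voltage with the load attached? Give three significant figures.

V ≈ 5.19 V

The wiper splits the pot into (1−α)R = 34.22 kΩ above and αR = 33.28 kΩ below.
Lower section ‖ load = 31.60 kΩ.
V_wiper = 10.8 × 31.60/(34.22 + 31.60) = 5.19 V.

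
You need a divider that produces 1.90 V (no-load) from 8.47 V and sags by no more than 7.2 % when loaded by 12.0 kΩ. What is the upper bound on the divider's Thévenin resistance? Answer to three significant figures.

Loading drop = R_th/(R_th + R_L) ≤ 0.0720, so R_th ≤ R_L · ε/(1−ε) = 12.0 kΩ × 0.0720/0.9280 = 931 Ω.
(Any R1, R2 with R2/(R1+R2) = 0.224 and R1‖R2 ≤ 931 Ω will meet the spec.)

R_th ≤ 931 Ω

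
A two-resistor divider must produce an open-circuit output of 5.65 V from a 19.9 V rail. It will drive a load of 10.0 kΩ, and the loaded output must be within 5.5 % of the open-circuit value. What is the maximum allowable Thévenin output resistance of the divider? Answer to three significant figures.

Loading drop = R_th/(R_th + R_L) ≤ 0.0550, so R_th ≤ R_L · ε/(1−ε) = 10.0 kΩ × 0.0550/0.9450 = 582 Ω.

R_th ≤ 582 Ω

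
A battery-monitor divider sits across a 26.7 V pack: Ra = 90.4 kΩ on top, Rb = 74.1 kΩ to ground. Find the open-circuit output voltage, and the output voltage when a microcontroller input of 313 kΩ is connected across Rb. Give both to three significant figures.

Open-circuit: V = 26.7 × 74.1/(90.4 + 74.1) = 12.0 V.
With the load, Rb becomes Rb‖R_L = 59.92 kΩ, so V = 26.7 × 59.92/150.3 = 10.6 V.

Unloaded: 12.0 V; loaded: 10.6 V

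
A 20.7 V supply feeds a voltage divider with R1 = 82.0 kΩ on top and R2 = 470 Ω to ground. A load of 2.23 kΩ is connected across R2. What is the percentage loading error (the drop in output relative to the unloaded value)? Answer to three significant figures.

17.3 %

The divider's output (Thévenin) resistance is R1‖R2 = 467.3 Ω.
Fractional drop under load = R_th/(R_th + R_L) = 467.3 / (467.3 + 2230) = 0.1733.
So the output falls by 17.3 %.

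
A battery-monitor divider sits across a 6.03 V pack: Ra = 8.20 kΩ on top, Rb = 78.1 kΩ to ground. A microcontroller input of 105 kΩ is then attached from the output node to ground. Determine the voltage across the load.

The load sits in parallel with Rb: Rb‖R_L = (78.1 × 105) / (78.1 + 105) = 44.79 kΩ.
V_out = 6.03 × 44.79 / (8.20 + 44.79) = 6.03 × 44.79/52.99 = 5.10 V.

V_out ≈ 5.10 V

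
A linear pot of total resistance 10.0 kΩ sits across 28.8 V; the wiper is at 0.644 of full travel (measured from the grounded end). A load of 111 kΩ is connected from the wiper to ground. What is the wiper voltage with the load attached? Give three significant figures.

V ≈ 18.2 V

The wiper splits the pot into (1−α)R = 3.560 kΩ above and αR = 6.440 kΩ below.
Lower section ‖ load = 6.087 kΩ.
V_wiper = 28.8 × 6.087/(3.560 + 6.087) = 18.2 V.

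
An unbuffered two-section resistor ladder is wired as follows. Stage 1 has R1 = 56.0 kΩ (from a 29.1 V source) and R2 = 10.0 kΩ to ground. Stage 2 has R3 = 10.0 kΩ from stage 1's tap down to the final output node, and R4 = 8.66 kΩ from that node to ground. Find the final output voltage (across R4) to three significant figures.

V_out ≈ 1.41 V

Stage 2 presents R3+R4 = 18.66 kΩ as a load on stage 1's tap.
Stage 1's lower leg becomes R2‖(R3+R4) = 6.511 kΩ, so V_mid = 29.1 × 6.511/62.51 = 3.031 V.
Stage 2 is itself unloaded: V_out = V_mid × R4/(R3+R4) = 3.031 × 8.66/18.66 = 1.41 V.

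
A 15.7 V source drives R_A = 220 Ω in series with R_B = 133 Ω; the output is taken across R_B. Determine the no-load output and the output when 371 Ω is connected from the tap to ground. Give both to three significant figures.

Open-circuit: V = 15.7 × 133/(220 + 133) = 5.92 V.
With the load, R_B becomes R_B‖R_L = 97.90 Ω, so V = 15.7 × 97.90/317.9 = 4.84 V.

Unloaded: 5.92 V; loaded: 4.84 V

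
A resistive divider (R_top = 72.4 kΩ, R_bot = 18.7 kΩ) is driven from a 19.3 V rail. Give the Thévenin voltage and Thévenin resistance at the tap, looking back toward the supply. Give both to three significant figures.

V_th is the open-circuit tap voltage: 19.3 × 18.7/(72.4 + 18.7) = 3.96 V.
With the supply zeroed, R_top and R_bot appear in parallel from the tap: R_th = R_top‖R_bot = (72.4 × 18.7)/91.10 = 14.9 kΩ.

V_th = 3.96 V, R_th = 14.9 kΩ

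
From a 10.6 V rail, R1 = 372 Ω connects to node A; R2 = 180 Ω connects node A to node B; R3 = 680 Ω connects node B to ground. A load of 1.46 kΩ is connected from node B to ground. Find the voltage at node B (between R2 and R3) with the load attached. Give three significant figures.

V ≈ 4.84 V

At node B, R3 is in parallel with the load: R3‖R_L = 463.9 Ω.
Below node A the resistance is R2 + (R3‖R_L) = 643.9 Ω, so V_A = 10.6 × 643.9/1016 = 6.719 V.
Then V_B = V_A × (R3‖R_L)/(R2 + R3‖R_L) = 6.719 × 463.9/643.9 = 4.84 V.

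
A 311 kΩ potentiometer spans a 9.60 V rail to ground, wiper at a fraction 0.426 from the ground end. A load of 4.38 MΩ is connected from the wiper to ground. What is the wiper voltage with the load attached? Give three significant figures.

The wiper splits the pot into (1−α)R = 178.5 kΩ above and αR = 132.5 kΩ below.
Lower section ‖ load = 128.6 kΩ.
V_wiper = 9.60 × 128.6/(178.5 + 128.6) = 4.02 V.

V ≈ 4.02 V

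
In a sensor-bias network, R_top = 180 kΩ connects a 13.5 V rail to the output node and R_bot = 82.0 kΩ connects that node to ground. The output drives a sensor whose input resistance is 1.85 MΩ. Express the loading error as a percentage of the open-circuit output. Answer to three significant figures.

The divider's output (Thévenin) resistance is R_top‖R_bot = 56.34 kΩ.
Fractional drop under load = R_th/(R_th + R_L) = 56.34 / (56.34 + 1850) = 0.02955.
So the output falls by 2.96 %.

2.96 %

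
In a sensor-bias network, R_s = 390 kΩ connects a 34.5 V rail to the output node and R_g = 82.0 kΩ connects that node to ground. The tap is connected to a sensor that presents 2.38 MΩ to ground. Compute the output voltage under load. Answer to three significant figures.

V_out ≈ 5.83 V

The load sits in parallel with R_g: R_g‖R_L = (82.0 × 2380) / (82.0 + 2380) = 79.27 kΩ.
V_out = 34.5 × 79.27 / (390 + 79.27) = 34.5 × 79.27/469.3 = 5.83 V.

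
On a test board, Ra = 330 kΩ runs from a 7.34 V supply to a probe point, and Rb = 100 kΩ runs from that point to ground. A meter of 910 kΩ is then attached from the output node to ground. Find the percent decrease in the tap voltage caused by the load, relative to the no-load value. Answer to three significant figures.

7.78 %

The divider's output (Thévenin) resistance is Ra‖Rb = 76.74 kΩ.
Fractional drop under load = R_th/(R_th + R_L) = 76.74 / (76.74 + 910) = 0.07778.
So the output falls by 7.78 %.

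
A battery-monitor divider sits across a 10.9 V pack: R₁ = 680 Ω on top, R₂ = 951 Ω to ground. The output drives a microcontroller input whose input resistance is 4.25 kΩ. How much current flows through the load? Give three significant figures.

I_L ≈ 1.37 mA

R₂‖R_L = 777.1 Ω; V_out = 10.9 × 777.1/1457 = 5.813 V.
I_L = V_out / R_L = 5.813 / 4.25 kΩ = 1.37 mA.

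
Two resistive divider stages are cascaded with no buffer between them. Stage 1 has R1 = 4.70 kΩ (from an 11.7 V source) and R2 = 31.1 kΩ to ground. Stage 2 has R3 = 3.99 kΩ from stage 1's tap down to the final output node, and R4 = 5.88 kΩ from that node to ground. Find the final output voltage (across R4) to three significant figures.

V_out ≈ 4.28 V

Stage 2 presents R3+R4 = 9.870 kΩ as a load on stage 1's tap.
Stage 1's lower leg becomes R2‖(R3+R4) = 7.492 kΩ, so V_mid = 11.7 × 7.492/12.19 = 7.190 V.
Stage 2 is itself unloaded: V_out = V_mid × R4/(R3+R4) = 7.190 × 5.88/9.870 = 4.28 V.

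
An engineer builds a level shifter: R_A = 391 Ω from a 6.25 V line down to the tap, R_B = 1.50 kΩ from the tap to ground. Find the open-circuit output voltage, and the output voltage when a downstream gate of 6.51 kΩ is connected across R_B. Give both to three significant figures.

Open-circuit: V = 6.25 × 1500/(391 + 1500) = 4.96 V.
With the load, R_B becomes R_B‖R_L = 1219 Ω, so V = 6.25 × 1219/1610 = 4.73 V.

Unloaded: 4.96 V; loaded: 4.73 V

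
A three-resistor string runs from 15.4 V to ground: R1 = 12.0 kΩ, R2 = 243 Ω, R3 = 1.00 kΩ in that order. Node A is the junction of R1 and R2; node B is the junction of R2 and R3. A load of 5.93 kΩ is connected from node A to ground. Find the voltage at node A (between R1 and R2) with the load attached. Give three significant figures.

Below node A the series string R2+R3 = 1243 Ω sits in parallel with the 5930 Ω load: 1028 Ω.
V_A = 15.4 × 1028/(12000 + 1028) = 1.21 V.

V ≈ 1.21 V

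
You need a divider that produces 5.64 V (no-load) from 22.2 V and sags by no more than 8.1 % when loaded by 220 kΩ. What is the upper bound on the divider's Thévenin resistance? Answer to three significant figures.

R_th ≤ 19.4 kΩ

Loading drop = R_th/(R_th + R_L) ≤ 0.0810, so R_th ≤ R_L · ε/(1−ε) = 220 kΩ × 0.0810/0.9190 = 19.4 kΩ.
(Any R1, R2 with R2/(R1+R2) = 0.254 and R1‖R2 ≤ 19.4 kΩ will meet the spec.)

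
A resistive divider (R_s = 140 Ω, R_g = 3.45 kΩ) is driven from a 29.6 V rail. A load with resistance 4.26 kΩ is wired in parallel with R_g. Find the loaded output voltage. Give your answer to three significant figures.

V_out ≈ 27.6 V

The load sits in parallel with R_g: R_g‖R_L = (3450 × 4260) / (3450 + 4260) = 1906 Ω.
V_out = 29.6 × 1906 / (140 + 1906) = 29.6 × 1906/2046 = 27.6 V.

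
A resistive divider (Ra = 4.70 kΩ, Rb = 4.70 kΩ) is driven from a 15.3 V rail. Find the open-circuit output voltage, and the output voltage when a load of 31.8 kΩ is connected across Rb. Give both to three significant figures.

Unloaded: 7.65 V; loaded: 7.12 V

Open-circuit: V = 15.3 × 4.70/(4.70 + 4.70) = 7.65 V.
With the load, Rb becomes Rb‖R_L = 4.095 kΩ, so V = 15.3 × 4.095/8.795 = 7.12 V.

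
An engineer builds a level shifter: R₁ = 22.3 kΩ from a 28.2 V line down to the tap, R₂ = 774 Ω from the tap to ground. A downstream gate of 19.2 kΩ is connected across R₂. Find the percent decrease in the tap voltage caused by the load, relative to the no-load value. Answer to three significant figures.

The divider's output (Thévenin) resistance is R₁‖R₂ = 748.0 Ω.
Fractional drop under load = R_th/(R_th + R_L) = 748.0 / (748.0 + 19200) = 0.03750.
So the output falls by 3.75 %.

3.75 %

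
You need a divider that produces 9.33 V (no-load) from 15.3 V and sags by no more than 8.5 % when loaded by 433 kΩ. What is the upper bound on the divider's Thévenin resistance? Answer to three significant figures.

R_th ≤ 40.2 kΩ

Loading drop = R_th/(R_th + R_L) ≤ 0.0850, so R_th ≤ R_L · ε/(1−ε) = 433 kΩ × 0.0850/0.9150 = 40.2 kΩ.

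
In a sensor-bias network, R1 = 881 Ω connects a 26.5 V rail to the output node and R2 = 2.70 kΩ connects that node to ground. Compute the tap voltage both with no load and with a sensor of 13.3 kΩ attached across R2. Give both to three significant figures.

Unloaded: 20.0 V; loaded: 19.0 V

Open-circuit: V = 26.5 × 2700/(881 + 2700) = 20.0 V.
With the load, R2 becomes R2‖R_L = 2244 Ω, so V = 26.5 × 2244/3125 = 19.0 V.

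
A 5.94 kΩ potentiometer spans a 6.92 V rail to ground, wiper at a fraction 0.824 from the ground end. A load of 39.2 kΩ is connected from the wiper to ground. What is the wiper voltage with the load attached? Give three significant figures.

V ≈ 5.58 V

The wiper splits the pot into (1−α)R = 1.045 kΩ above and αR = 4.895 kΩ below.
Lower section ‖ load = 4.351 kΩ.
V_wiper = 6.92 × 4.351/(1.045 + 4.351) = 5.58 V.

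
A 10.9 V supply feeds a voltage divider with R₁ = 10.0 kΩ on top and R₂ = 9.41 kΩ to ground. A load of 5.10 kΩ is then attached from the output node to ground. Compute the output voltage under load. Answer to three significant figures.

The load sits in parallel with R₂: R₂‖R_L = (9.41 × 5.10) / (9.41 + 5.10) = 3.307 kΩ.
V_out = 10.9 × 3.307 / (10.0 + 3.307) = 10.9 × 3.307/13.31 = 2.71 V.

V_out ≈ 2.71 V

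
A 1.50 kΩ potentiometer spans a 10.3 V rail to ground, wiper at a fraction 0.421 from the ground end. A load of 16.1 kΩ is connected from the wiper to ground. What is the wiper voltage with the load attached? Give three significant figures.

V ≈ 4.24 V

The wiper splits the pot into (1−α)R = 868.5 Ω above and αR = 631.5 Ω below.
Lower section ‖ load = 607.7 Ω.
V_wiper = 10.3 × 607.7/(868.5 + 607.7) = 4.24 V.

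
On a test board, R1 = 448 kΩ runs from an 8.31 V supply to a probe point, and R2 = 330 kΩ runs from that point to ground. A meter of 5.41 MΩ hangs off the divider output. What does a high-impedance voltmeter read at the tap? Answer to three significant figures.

V_out ≈ 3.41 V

The load sits in parallel with R2: R2‖R_L = (330 × 5410) / (330 + 5410) = 311.0 kΩ.
V_out = 8.31 × 311.0 / (448 + 311.0) = 8.31 × 311.0/759.0 = 3.41 V.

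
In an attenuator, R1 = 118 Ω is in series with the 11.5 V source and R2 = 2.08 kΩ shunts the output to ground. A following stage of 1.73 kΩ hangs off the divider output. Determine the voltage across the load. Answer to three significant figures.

The load sits in parallel with R2: R2‖R_L = (2080 × 1730) / (2080 + 1730) = 944.5 Ω.
V_out = 11.5 × 944.5 / (118 + 944.5) = 11.5 × 944.5/1062 = 10.2 V.

V_out ≈ 10.2 V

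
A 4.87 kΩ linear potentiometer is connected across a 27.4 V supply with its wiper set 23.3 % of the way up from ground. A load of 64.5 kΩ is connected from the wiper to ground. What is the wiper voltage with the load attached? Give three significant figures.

V ≈ 6.30 V

The wiper splits the pot into (1−α)R = 3.735 kΩ above and αR = 1.135 kΩ below.
Lower section ‖ load = 1.115 kΩ.
V_wiper = 27.4 × 1.115/(3.735 + 1.115) = 6.30 V.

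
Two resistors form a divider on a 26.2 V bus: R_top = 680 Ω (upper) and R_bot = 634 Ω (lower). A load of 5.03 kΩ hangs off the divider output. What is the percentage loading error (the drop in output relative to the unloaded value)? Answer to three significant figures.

6.12 %

The divider's output (Thévenin) resistance is R_top‖R_bot = 328.1 Ω.
Fractional drop under load = R_th/(R_th + R_L) = 328.1 / (328.1 + 5030) = 0.06123.
So the output falls by 6.12 %.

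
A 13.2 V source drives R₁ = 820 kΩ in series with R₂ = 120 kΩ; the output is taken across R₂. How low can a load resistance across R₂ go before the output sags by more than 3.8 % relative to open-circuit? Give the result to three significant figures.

Output resistance R_th = R₁‖R₂ = (820 × 120)/940.0 = 104.7 kΩ.
The fractional drop is R_th/(R_th + R_L); requiring this ≤ 0.0380 gives R_L ≥ R_th(1/0.0380 − 1) = 104.7 × 25.32 = 2.65 MΩ.

R_L(min) ≈ 2.65 MΩ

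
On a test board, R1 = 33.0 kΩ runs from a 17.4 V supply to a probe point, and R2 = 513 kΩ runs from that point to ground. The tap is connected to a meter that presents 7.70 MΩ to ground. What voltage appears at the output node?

V_out ≈ 16.3 V

The load sits in parallel with R2: R2‖R_L = (513 × 7700) / (513 + 7700) = 481.0 kΩ.
V_out = 17.4 × 481.0 / (33.0 + 481.0) = 17.4 × 481.0/514.0 = 16.3 V.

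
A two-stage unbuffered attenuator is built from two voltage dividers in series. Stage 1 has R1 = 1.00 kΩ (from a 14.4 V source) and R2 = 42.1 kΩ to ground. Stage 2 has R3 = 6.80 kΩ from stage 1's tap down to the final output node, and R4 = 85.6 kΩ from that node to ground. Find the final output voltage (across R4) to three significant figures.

V_out ≈ 12.9 V

Stage 2 presents R3+R4 = 92.40 kΩ as a load on stage 1's tap.
Stage 1's lower leg becomes R2‖(R3+R4) = 28.92 kΩ, so V_mid = 14.4 × 28.92/29.92 = 13.92 V.
Stage 2 is itself unloaded: V_out = V_mid × R4/(R3+R4) = 13.92 × 85.6/92.40 = 12.9 V.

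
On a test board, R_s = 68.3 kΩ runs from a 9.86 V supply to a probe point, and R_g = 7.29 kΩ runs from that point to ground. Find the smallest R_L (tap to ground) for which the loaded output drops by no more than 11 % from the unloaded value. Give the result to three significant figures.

R_L(min) ≈ 53.3 kΩ

Output resistance R_th = R_s‖R_g = (68.3 × 7.29)/75.59 = 6.587 kΩ.
The fractional drop is R_th/(R_th + R_L); requiring this ≤ 0.110 gives R_L ≥ R_th(1/0.110 − 1) = 6.587 × 8.091 = 53.3 kΩ.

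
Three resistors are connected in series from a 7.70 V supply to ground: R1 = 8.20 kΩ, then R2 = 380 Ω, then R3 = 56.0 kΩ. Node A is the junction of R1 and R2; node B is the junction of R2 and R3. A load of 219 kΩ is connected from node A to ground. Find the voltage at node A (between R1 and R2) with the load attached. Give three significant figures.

V ≈ 6.51 V

Below node A the series string R2+R3 = 56380 Ω sits in parallel with the 219000 Ω load: 44840 Ω.
V_A = 7.70 × 44840/(8200 + 44840) = 6.51 V.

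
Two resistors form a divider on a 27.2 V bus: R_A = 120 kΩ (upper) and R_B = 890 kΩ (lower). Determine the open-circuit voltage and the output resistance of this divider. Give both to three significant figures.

V_th is the open-circuit tap voltage: 27.2 × 890/(120 + 890) = 24.0 V.
With the supply zeroed, R_A and R_B appear in parallel from the tap: R_th = R_A‖R_B = (120 × 890)/1010 = 106 kΩ.

V_th = 24.0 V, R_th = 106 kΩ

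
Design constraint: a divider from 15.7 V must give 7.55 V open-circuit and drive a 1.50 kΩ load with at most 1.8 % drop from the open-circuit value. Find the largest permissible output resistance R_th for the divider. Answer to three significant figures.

R_th ≤ 27.5 Ω

Loading drop = R_th/(R_th + R_L) ≤ 0.0180, so R_th ≤ R_L · ε/(1−ε) = 1.50 kΩ × 0.0180/0.9820 = 27.5 Ω.
(Any R1, R2 with R2/(R1+R2) = 0.481 and R1‖R2 ≤ 27.5 Ω will meet the spec.)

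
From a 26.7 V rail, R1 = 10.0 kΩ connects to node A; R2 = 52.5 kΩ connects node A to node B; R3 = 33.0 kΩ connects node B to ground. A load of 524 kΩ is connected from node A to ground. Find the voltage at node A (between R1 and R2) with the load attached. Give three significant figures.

V ≈ 23.5 V

Below node A the series string R2+R3 = 85.50 kΩ sits in parallel with the 524 kΩ load: 73.51 kΩ.
V_A = 26.7 × 73.51/(10.0 + 73.51) = 23.5 V.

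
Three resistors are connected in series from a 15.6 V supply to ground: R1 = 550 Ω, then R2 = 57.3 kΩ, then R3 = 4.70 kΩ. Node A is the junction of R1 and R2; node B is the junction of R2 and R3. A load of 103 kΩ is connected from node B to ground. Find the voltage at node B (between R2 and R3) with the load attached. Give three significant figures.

V ≈ 1.12 V

At node B, R3 is in parallel with the load: R3‖R_L = 4495 Ω.
Below node A the resistance is R2 + (R3‖R_L) = 61790 Ω, so V_A = 15.6 × 61790/62340 = 15.46 V.
Then V_B = V_A × (R3‖R_L)/(R2 + R3‖R_L) = 15.46 × 4495/61790 = 1.12 V.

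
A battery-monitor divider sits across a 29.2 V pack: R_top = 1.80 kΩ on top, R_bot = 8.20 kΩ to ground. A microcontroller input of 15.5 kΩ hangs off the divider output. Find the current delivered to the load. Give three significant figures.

R_bot‖R_L = 5.363 kΩ; V_out = 29.2 × 5.363/7.163 = 21.86 V.
I_L = V_out / R_L = 21.86 / 15.5 kΩ = 1.41 mA.

I_L ≈ 1.41 mA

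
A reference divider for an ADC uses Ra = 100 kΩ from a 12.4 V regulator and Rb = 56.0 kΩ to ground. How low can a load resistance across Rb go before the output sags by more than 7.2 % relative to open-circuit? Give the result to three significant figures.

Output resistance R_th = Ra‖Rb = (100 × 56.0)/156.0 = 35.90 kΩ.
The fractional drop is R_th/(R_th + R_L); requiring this ≤ 0.0720 gives R_L ≥ R_th(1/0.0720 − 1) = 35.90 × 12.89 = 463 kΩ.

R_L(min) ≈ 463 kΩ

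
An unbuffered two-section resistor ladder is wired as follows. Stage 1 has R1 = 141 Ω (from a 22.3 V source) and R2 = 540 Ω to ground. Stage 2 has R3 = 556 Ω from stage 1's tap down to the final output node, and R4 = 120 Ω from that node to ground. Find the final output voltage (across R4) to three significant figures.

V_out ≈ 2.69 V

Stage 2 presents R3+R4 = 676.0 Ω as a load on stage 1's tap.
Stage 1's lower leg becomes R2‖(R3+R4) = 300.2 Ω, so V_mid = 22.3 × 300.2/441.2 = 15.17 V.
Stage 2 is itself unloaded: V_out = V_mid × R4/(R3+R4) = 15.17 × 120/676.0 = 2.69 V.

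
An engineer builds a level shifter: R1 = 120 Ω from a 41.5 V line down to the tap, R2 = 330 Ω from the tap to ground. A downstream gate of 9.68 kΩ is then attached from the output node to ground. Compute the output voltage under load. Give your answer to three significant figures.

V_out ≈ 30.2 V

The load sits in parallel with R2: R2‖R_L = (330 × 9680) / (330 + 9680) = 319.1 Ω.
V_out = 41.5 × 319.1 / (120 + 319.1) = 41.5 × 319.1/439.1 = 30.2 V.
(Unloaded it would have been 30.4 V.)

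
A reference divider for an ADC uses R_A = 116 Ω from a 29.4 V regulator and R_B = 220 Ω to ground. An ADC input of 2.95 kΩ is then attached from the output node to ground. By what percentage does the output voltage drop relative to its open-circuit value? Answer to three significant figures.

2.51 %

The divider's output (Thévenin) resistance is R_A‖R_B = 75.95 Ω.
Fractional drop under load = R_th/(R_th + R_L) = 75.95 / (75.95 + 2950) = 0.02510.
So the output falls by 2.51 %.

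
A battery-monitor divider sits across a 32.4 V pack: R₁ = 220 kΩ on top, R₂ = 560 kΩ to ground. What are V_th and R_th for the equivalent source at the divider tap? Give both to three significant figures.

V_th is the open-circuit tap voltage: 32.4 × 560/(220 + 560) = 23.3 V.
With the supply zeroed, R₁ and R₂ appear in parallel from the tap: R_th = R₁‖R₂ = (220 × 560)/780.0 = 158 kΩ.

V_th = 23.3 V, R_th = 158 kΩ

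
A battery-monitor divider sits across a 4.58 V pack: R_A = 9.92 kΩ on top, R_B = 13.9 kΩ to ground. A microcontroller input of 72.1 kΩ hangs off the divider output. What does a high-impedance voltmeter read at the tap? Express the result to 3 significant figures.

V_out ≈ 2.47 V

The load sits in parallel with R_B: R_B‖R_L = (13.9 × 72.1) / (13.9 + 72.1) = 11.65 kΩ.
V_out = 4.58 × 11.65 / (9.92 + 11.65) = 4.58 × 11.65/21.57 = 2.47 V.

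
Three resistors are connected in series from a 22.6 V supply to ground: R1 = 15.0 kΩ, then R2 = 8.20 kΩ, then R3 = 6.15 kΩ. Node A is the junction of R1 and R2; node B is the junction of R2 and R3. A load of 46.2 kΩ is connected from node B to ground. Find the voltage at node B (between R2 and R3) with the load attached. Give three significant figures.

V ≈ 4.28 V

At node B, R3 is in parallel with the load: R3‖R_L = 5.428 kΩ.
Below node A the resistance is R2 + (R3‖R_L) = 13.63 kΩ, so V_A = 22.6 × 13.63/28.63 = 10.76 V.
Then V_B = V_A × (R3‖R_L)/(R2 + R3‖R_L) = 10.76 × 5.428/13.63 = 4.28 V.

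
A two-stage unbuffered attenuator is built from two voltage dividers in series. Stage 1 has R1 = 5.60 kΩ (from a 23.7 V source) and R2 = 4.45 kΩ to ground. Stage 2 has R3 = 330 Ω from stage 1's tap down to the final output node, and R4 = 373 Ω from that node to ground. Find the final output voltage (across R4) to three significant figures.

Stage 2 presents R3+R4 = 703.0 Ω as a load on stage 1's tap.
Stage 1's lower leg becomes R2‖(R3+R4) = 607.1 Ω, so V_mid = 23.7 × 607.1/6207 = 2.318 V.
Stage 2 is itself unloaded: V_out = V_mid × R4/(R3+R4) = 2.318 × 373/703.0 = 1.23 V.

V_out ≈ 1.23 V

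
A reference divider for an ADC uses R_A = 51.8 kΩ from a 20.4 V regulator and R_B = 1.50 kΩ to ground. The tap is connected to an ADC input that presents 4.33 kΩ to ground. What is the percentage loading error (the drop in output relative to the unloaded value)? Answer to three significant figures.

25.2 %

Unloaded V = 20.4 × 1.50/53.30 = 0.5741 V.
Loaded: R_B‖R_L = 1.114 kΩ, giving V = 20.4 × 1.114/52.91 = 0.4295 V.
Drop = (0.5741 − 0.4295) / 0.5741 = 25.2 %.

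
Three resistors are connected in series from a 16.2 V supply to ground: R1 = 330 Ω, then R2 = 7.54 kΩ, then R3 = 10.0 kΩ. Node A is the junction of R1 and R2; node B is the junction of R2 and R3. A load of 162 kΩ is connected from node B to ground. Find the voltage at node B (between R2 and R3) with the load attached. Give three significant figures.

V ≈ 8.83 V

At node B, R3 is in parallel with the load: R3‖R_L = 9419 Ω.
Below node A the resistance is R2 + (R3‖R_L) = 16960 Ω, so V_A = 16.2 × 16960/17290 = 15.89 V.
Then V_B = V_A × (R3‖R_L)/(R2 + R3‖R_L) = 15.89 × 9419/16960 = 8.83 V.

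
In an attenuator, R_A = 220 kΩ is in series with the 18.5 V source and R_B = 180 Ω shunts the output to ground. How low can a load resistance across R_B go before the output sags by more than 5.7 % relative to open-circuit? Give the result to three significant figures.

R_L(min) ≈ 2.98 kΩ

Output resistance R_th = R_A‖R_B = (220000 × 180)/220200 = 179.9 Ω.
The fractional drop is R_th/(R_th + R_L); requiring this ≤ 0.0570 gives R_L ≥ R_th(1/0.0570 − 1) = 179.9 × 16.54 = 2.98 kΩ.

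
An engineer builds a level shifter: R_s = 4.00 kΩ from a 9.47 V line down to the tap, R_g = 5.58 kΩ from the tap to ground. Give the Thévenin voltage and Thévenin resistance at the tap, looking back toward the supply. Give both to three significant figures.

V_th = 5.52 V, R_th = 2.33 kΩ

V_th is the open-circuit tap voltage: 9.47 × 5.58/(4.00 + 5.58) = 5.52 V.
With the supply zeroed, R_s and R_g appear in parallel from the tap: R_th = R_s‖R_g = (4.00 × 5.58)/9.580 = 2.33 kΩ.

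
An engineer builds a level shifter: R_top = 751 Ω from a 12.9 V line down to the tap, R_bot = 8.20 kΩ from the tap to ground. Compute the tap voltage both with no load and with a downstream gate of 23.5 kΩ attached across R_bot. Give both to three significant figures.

Unloaded: 11.8 V; loaded: 11.5 V

Open-circuit: V = 12.9 × 8200/(751 + 8200) = 11.8 V.
With the load, R_bot becomes R_bot‖R_L = 6079 Ω, so V = 12.9 × 6079/6830 = 11.5 V.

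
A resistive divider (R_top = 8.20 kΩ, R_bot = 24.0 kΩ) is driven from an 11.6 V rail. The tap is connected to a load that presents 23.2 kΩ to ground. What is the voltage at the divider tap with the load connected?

The load sits in parallel with R_bot: R_bot‖R_L = (24.0 × 23.2) / (24.0 + 23.2) = 11.80 kΩ.
V_out = 11.6 × 11.80 / (8.20 + 11.80) = 11.6 × 11.80/20.00 = 6.84 V.
(Unloaded it would have been 8.65 V.)

V_out ≈ 6.84 V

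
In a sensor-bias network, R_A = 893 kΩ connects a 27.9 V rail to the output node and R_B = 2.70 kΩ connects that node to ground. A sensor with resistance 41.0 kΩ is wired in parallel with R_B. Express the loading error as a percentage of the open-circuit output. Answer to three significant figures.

The divider's output (Thévenin) resistance is R_A‖R_B = 2.692 kΩ.
Fractional drop under load = R_th/(R_th + R_L) = 2.692 / (2.692 + 41.0) = 0.06161.
So the output falls by 6.16 %.

6.16 %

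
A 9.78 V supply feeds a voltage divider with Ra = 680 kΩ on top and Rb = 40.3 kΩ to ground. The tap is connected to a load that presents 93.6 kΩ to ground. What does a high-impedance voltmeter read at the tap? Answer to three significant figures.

The load sits in parallel with Rb: Rb‖R_L = (40.3 × 93.6) / (40.3 + 93.6) = 28.17 kΩ.
V_out = 9.78 × 28.17 / (680 + 28.17) = 9.78 × 28.17/708.2 = 0.389 V.
(Unloaded it would have been 0.547 V.)

V_out ≈ 0.389 V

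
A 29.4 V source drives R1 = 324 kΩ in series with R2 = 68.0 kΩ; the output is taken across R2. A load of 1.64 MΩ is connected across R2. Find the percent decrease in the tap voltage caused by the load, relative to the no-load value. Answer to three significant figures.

3.31 %

The divider's output (Thévenin) resistance is R1‖R2 = 56.20 kΩ.
Fractional drop under load = R_th/(R_th + R_L) = 56.20 / (56.20 + 1640) = 0.03314.
So the output falls by 3.31 %.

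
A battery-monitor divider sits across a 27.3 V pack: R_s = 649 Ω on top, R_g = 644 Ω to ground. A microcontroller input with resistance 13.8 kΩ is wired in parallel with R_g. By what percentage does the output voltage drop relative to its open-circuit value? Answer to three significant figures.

The divider's output (Thévenin) resistance is R_s‖R_g = 323.2 Ω.
Fractional drop under load = R_th/(R_th + R_L) = 323.2 / (323.2 + 13800) = 0.02289.
So the output falls by 2.29 %.

2.29 %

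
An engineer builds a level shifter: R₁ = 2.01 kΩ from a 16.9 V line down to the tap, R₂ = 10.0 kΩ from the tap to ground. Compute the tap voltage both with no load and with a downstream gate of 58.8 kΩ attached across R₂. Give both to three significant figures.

Open-circuit: V = 16.9 × 10.0/(2.01 + 10.0) = 14.1 V.
With the load, R₂ becomes R₂‖R_L = 8.547 kΩ, so V = 16.9 × 8.547/10.56 = 13.7 V.

Unloaded: 14.1 V; loaded: 13.7 V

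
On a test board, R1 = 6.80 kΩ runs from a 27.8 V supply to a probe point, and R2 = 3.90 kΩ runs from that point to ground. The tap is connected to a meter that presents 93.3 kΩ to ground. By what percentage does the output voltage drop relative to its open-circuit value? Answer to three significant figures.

2.59 %

The divider's output (Thévenin) resistance is R1‖R2 = 2.479 kΩ.
Fractional drop under load = R_th/(R_th + R_L) = 2.479 / (2.479 + 93.3) = 0.02588.
So the output falls by 2.59 %.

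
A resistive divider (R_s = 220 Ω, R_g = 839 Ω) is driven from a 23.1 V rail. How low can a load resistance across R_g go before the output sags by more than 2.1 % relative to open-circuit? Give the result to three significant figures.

R_L(min) ≈ 8.13 kΩ

Output resistance R_th = R_s‖R_g = (220 × 839)/1059 = 174.3 Ω.
The fractional drop is R_th/(R_th + R_L); requiring this ≤ 0.0210 gives R_L ≥ R_th(1/0.0210 − 1) = 174.3 × 46.62 = 8.13 kΩ.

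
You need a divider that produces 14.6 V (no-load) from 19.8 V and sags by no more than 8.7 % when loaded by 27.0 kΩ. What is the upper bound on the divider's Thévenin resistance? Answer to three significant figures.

Loading drop = R_th/(R_th + R_L) ≤ 0.0870, so R_th ≤ R_L · ε/(1−ε) = 27.0 kΩ × 0.0870/0.9130 = 2.57 kΩ.

R_th ≤ 2.57 kΩ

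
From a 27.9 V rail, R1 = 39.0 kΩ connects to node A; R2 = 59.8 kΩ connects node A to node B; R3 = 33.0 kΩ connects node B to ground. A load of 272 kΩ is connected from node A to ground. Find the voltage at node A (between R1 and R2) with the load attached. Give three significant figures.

Below node A the series string R2+R3 = 92.80 kΩ sits in parallel with the 272 kΩ load: 69.19 kΩ.
V_A = 27.9 × 69.19/(39.0 + 69.19) = 17.8 V.

V ≈ 17.8 V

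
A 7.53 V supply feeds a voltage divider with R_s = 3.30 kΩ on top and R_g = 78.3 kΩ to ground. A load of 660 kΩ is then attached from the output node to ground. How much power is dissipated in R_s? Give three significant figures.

P ≈ 0.0348 mW

Total resistance from the source is R_s + (R_g‖R_L) = 73.30 kΩ, so I = 7.53/73.30 kΩ = 0.1027 mA.
P = I²·R_s = (0.1027 mA)² × 3.30 kΩ = 0.0348 mW.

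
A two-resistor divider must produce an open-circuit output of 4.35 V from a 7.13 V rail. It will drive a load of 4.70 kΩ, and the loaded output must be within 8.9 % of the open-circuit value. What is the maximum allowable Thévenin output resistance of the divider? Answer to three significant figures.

Loading drop = R_th/(R_th + R_L) ≤ 0.0890, so R_th ≤ R_L · ε/(1−ε) = 4.70 kΩ × 0.0890/0.9110 = 459 Ω.

R_th ≤ 459 Ω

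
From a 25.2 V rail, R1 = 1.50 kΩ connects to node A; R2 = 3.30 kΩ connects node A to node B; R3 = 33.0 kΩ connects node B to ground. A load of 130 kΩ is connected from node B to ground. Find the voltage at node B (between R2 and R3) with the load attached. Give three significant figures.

At node B, R3 is in parallel with the load: R3‖R_L = 26.32 kΩ.
Below node A the resistance is R2 + (R3‖R_L) = 29.62 kΩ, so V_A = 25.2 × 29.62/31.12 = 23.99 V.
Then V_B = V_A × (R3‖R_L)/(R2 + R3‖R_L) = 23.99 × 26.32/29.62 = 21.3 V.

V ≈ 21.3 V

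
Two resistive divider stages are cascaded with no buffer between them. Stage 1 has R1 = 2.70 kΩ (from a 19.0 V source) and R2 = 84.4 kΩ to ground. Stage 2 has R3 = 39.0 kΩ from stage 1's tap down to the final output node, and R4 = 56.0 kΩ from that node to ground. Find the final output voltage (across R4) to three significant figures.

Stage 2 presents R3+R4 = 95.00 kΩ as a load on stage 1's tap.
Stage 1's lower leg becomes R2‖(R3+R4) = 44.69 kΩ, so V_mid = 19.0 × 44.69/47.39 = 17.92 V.
Stage 2 is itself unloaded: V_out = V_mid × R4/(R3+R4) = 17.92 × 56.0/95.00 = 10.6 V.

V_out ≈ 10.6 V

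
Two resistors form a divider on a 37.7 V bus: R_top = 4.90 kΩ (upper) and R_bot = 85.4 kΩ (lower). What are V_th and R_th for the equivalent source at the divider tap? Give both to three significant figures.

V_th is the open-circuit tap voltage: 37.7 × 85.4/(4.90 + 85.4) = 35.7 V.
With the supply zeroed, R_top and R_bot appear in parallel from the tap: R_th = R_top‖R_bot = (4.90 × 85.4)/90.30 = 4.63 kΩ.

V_th = 35.7 V, R_th = 4.63 kΩ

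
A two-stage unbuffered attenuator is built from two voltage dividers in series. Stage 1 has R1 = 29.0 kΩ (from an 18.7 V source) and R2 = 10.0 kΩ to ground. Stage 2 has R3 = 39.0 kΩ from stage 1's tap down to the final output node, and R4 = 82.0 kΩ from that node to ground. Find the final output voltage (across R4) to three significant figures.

V_out ≈ 3.06 V

Stage 2 presents R3+R4 = 121.0 kΩ as a load on stage 1's tap.
Stage 1's lower leg becomes R2‖(R3+R4) = 9.237 kΩ, so V_mid = 18.7 × 9.237/38.24 = 4.517 V.
Stage 2 is itself unloaded: V_out = V_mid × R4/(R3+R4) = 4.517 × 82.0/121.0 = 3.06 V.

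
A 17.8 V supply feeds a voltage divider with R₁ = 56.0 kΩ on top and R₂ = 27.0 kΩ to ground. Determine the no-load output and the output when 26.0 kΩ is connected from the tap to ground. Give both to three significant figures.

Unloaded: 5.79 V; loaded: 3.40 V

Open-circuit: V = 17.8 × 27.0/(56.0 + 27.0) = 5.79 V.
With the load, R₂ becomes R₂‖R_L = 13.25 kΩ, so V = 17.8 × 13.25/69.25 = 3.40 V.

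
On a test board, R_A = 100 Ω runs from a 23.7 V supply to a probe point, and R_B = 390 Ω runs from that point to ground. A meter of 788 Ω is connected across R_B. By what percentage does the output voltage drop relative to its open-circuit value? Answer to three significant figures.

9.17 %

Unloaded V = 23.7 × 390/490.0 = 18.863 V.
Loaded: R_B‖R_L = 260.9 Ω, giving V = 23.7 × 260.9/360.9 = 17.133 V.
Drop = (18.863 − 17.133) / 18.863 = 9.17 %.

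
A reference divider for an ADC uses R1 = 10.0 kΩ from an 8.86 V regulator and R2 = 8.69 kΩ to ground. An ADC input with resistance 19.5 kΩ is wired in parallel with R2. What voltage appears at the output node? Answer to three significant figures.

V_out ≈ 3.33 V

The load sits in parallel with R2: R2‖R_L = (8.69 × 19.5) / (8.69 + 19.5) = 6.011 kΩ.
V_out = 8.86 × 6.011 / (10.0 + 6.011) = 8.86 × 6.011/16.01 = 3.33 V.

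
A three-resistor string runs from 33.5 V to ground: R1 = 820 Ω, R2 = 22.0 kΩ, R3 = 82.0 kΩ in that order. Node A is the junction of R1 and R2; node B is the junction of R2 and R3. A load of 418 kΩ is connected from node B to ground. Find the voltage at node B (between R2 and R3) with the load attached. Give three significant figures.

At node B, R3 is in parallel with the load: R3‖R_L = 68550 Ω.
Below node A the resistance is R2 + (R3‖R_L) = 90550 Ω, so V_A = 33.5 × 90550/91370 = 33.20 V.
Then V_B = V_A × (R3‖R_L)/(R2 + R3‖R_L) = 33.20 × 68550/90550 = 25.1 V.

V ≈ 25.1 V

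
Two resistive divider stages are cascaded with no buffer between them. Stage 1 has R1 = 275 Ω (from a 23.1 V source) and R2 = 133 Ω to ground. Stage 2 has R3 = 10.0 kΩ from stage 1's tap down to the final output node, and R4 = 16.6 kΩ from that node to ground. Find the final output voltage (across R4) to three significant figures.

V_out ≈ 4.68 V

Stage 2 presents R3+R4 = 26600 Ω as a load on stage 1's tap.
Stage 1's lower leg becomes R2‖(R3+R4) = 132.3 Ω, so V_mid = 23.1 × 132.3/407.3 = 7.505 V.
Stage 2 is itself unloaded: V_out = V_mid × R4/(R3+R4) = 7.505 × 16600/26600 = 4.68 V.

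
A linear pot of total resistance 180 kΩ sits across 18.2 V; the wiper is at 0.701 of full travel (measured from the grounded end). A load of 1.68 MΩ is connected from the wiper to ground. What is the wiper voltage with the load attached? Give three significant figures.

The wiper splits the pot into (1−α)R = 53.82 kΩ above and αR = 126.2 kΩ below.
Lower section ‖ load = 117.4 kΩ.
V_wiper = 18.2 × 117.4/(53.82 + 117.4) = 12.5 V.

V ≈ 12.5 V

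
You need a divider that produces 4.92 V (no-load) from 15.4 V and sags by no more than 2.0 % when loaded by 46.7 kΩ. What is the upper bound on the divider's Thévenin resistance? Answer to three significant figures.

R_th ≤ 953 Ω

Loading drop = R_th/(R_th + R_L) ≤ 0.0200, so R_th ≤ R_L · ε/(1−ε) = 46.7 kΩ × 0.0200/0.9800 = 953 Ω.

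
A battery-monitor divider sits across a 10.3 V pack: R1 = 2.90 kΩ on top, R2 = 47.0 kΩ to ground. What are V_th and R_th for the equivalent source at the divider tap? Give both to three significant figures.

V_th = 9.70 V, R_th = 2.73 kΩ

V_th is the open-circuit tap voltage: 10.3 × 47.0/(2.90 + 47.0) = 9.70 V.
With the supply zeroed, R1 and R2 appear in parallel from the tap: R_th = R1‖R2 = (2.90 × 47.0)/49.90 = 2.73 kΩ.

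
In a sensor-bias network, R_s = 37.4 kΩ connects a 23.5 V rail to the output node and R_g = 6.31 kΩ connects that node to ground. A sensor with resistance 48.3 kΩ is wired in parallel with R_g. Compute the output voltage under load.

V_out ≈ 3.05 V

The load sits in parallel with R_g: R_g‖R_L = (6.31 × 48.3) / (6.31 + 48.3) = 5.581 kΩ.
V_out = 23.5 × 5.581 / (37.4 + 5.581) = 23.5 × 5.581/42.98 = 3.05 V.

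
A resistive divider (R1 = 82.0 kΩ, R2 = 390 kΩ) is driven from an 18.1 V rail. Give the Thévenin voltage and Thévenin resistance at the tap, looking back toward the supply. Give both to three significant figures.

V_th = 15.0 V, R_th = 67.8 kΩ

V_th is the open-circuit tap voltage: 18.1 × 390/(82.0 + 390) = 15.0 V.
With the supply zeroed, R1 and R2 appear in parallel from the tap: R_th = R1‖R2 = (82.0 × 390)/472.0 = 67.8 kΩ.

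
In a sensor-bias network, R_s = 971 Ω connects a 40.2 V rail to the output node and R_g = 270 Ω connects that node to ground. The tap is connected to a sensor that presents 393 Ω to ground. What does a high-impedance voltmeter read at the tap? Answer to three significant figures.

V_out ≈ 5.69 V

The load sits in parallel with R_g: R_g‖R_L = (270 × 393) / (270 + 393) = 160.0 Ω.
V_out = 40.2 × 160.0 / (971 + 160.0) = 40.2 × 160.0/1131 = 5.69 V.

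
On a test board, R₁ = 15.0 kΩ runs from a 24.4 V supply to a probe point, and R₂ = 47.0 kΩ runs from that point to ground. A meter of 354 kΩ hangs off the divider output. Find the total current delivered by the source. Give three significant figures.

I ≈ 0.432 mA

R₂‖R_L = 41.49 kΩ, so the source sees R₁ + R₂‖R_L = 56.49 kΩ.
I = 24.4 V / 56.49 kΩ = 0.432 mA.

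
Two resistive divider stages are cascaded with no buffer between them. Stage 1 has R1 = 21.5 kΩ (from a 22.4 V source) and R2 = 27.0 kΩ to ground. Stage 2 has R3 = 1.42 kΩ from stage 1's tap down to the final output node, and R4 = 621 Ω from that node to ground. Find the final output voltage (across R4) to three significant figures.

V_out ≈ 0.553 V

Stage 2 presents R3+R4 = 2041 Ω as a load on stage 1's tap.
Stage 1's lower leg becomes R2‖(R3+R4) = 1898 Ω, so V_mid = 22.4 × 1898/23400 = 1.817 V.
Stage 2 is itself unloaded: V_out = V_mid × R4/(R3+R4) = 1.817 × 621/2041 = 0.553 V.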